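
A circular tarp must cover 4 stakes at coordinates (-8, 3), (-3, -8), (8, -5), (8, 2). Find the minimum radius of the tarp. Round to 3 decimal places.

A smallest enclosing disk is always determined by at most three of the input points on its boundary.
The farthest pair is (-8, 3)–(8, -5) with squared distance 320. The circle on this segment as diameter has centre (0, -1) and r² = 320/4 = 80.
Check (-3, -8): distance² to centre = 58 ≤ 80, so it lies inside.
All remaining points lie in this disk, and no smaller disk contains both endpoints, so this is the minimum enclosing circle.
r = √80 ≈ 8.944.

8.944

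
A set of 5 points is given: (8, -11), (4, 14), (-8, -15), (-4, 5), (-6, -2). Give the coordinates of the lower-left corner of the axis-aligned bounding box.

x-range [-8, 8], y-range [-15, 14].
The lower-left corner is (-8, -15).

(-8, -15)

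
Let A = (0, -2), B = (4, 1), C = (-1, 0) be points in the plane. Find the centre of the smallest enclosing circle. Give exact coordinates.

Side lengths²: AB² = 25, AC² = 5, BC² = 26.
Since BC² = 26 < 25 + 5 = 30, the triangle is acute, so the smallest enclosing circle is the circumcircle.
Circumcentre = (35/22, 1/22), r² = 1625/242.
Centre = (35/22, 1/22).

(35/22, 1/22)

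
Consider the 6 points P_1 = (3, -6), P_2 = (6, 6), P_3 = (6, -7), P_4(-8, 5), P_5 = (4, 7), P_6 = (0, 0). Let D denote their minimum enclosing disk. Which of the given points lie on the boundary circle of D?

By Welzl's lemma the MEC is supported by two points (diametrically opposite) or three points (on a circumcircle).
The minimum enclosing circle is determined by three boundary points: P_2, P_3, P_4.
Their circumcentre is (-4/7, -0.5) with r² = 16745/196.
The farthest remaining point P_5 is at distance² 15121/196 ≤ 16745/196.
The points at distance exactly r from the centre are P_2, P_3, P_4 — 3 points.

P_2, P_3, P_4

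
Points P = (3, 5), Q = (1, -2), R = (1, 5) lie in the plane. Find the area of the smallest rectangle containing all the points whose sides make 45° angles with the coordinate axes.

In coordinates u = x + y, v = x − y the rectangle is axis-aligned; the map (x,y)→(u,v) scales areas by 2.
u-values: 8, -1, 6; range = 8 − (-1) = 9.
v-values: -2, 3, -4; range = 3 − (-4) = 7.
Area = (9 × 7) / 2 = 31.5.

31.5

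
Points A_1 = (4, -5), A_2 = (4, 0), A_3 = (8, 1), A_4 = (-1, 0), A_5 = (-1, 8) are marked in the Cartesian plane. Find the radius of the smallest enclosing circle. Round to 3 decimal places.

A smallest enclosing disk is always determined by at most three of the input points on its boundary.
The farthest pair is A_1–A_5 with squared distance 194. The circle on this segment as diameter has centre (1.5, 1.5) and r² = 194/4 = 48.5.
Check A_2: distance² to centre = 8.5 ≤ 48.5, so it lies inside.
All remaining points lie in this disk, and no smaller disk contains both endpoints, so this is the minimum enclosing circle.
r = √(48.5) ≈ 6.964.

6.964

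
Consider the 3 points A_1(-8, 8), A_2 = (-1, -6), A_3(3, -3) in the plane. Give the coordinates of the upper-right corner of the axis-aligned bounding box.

x-range [-8, 3], y-range [-6, 8].
The upper-right corner is (3, 8).

(3, 8)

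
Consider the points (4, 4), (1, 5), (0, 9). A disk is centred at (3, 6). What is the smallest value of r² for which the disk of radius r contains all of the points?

The required radius is the distance from (3, 6) to the farthest point.
Squared distances: 5, 5, 18.
Maximum is 18, attained at (0, 9).

18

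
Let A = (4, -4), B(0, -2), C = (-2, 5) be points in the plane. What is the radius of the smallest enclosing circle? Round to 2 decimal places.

5.41

Side lengths²: AB² = 20, AC² = 117, BC² = 53.
Since AC² = 117 ≥ 53 + 20 = 73, the angle opposite AC is not acute, so the smallest enclosing circle has AC as diameter.
Centre = midpoint of AC = (1, 0.5), r² = 117/4 = 29.25.
r = √(29.25) ≈ 5.41.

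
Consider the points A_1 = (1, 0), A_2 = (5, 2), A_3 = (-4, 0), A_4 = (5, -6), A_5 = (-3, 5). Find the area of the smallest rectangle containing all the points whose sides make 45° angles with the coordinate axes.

104.5

In coordinates u = x + y, v = x − y the rectangle is axis-aligned; the map (x,y)→(u,v) scales areas by 2.
u-values: 1, 7, -4, -1, 2; range = 7 − (-4) = 11.
v-values: 1, 3, -4, 11, -8; range = 11 − (-8) = 19.
Area = (11 × 19) / 2 = 104.5.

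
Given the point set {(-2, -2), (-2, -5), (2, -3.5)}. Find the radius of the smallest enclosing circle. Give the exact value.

Call the three points A, B, C in the order given.
Side lengths²: AB² = 9, AC² = 18.25, BC² = 18.25.
Since BC² = 18.25 < 18.25 + 9 = 27.25, the triangle is acute, so the smallest enclosing circle is the circumcircle.
Circumcentre = (-0.28125, -3.5), r² = 5.2041015625.
r = √(5.2041015625) = 2.28125.

2.28125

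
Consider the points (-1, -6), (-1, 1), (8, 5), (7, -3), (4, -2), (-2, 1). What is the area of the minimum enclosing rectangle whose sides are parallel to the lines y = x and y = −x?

In coordinates u = x + y, v = x − y the rectangle is axis-aligned; the map (x,y)→(u,v) scales areas by 2.
u-values: -7, 0, 13, 4, 2, -1; range = 13 − (-7) = 20.
v-values: 5, -2, 3, 10, 6, -3; range = 10 − (-3) = 13.
Area = (20 × 13) / 2 = 130.

130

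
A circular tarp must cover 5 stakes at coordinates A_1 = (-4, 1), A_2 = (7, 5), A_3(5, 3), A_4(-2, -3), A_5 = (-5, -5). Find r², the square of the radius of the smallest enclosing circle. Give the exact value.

61

By Welzl's lemma the MEC is supported by two points (diametrically opposite) or three points (on a circumcircle).
The farthest pair is A_2–A_5 with squared distance 244. The circle on this segment as diameter has centre (1, 0) and r² = 244/4 = 61.
Check A_1: distance² to centre = 26 ≤ 61, so it lies inside.
All remaining points lie in this disk, and no smaller disk contains both endpoints, so this is the minimum enclosing circle.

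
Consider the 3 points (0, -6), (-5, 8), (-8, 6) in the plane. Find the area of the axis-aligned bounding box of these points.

112

x ranges over [-8, 0], width 8.
y ranges over [-6, 8], height 14.
Area = 8 × 14 = 112.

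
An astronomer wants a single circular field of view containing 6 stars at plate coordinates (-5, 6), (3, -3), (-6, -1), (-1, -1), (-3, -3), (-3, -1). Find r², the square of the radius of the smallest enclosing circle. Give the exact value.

36.25

The minimum enclosing circle of a finite set is fixed by two of the points (as a diameter) or three (as a circumcircle).
The farthest pair is (-5, 6)–(3, -3) with squared distance 145. The circle on this segment as diameter has centre (-1, 1.5) and r² = 145/4 = 36.25.
Check (-6, -1): distance² to centre = 31.25 ≤ 36.25, so it lies inside.
All remaining points lie in this disk, and no smaller disk contains both endpoints, so this is the minimum enclosing circle.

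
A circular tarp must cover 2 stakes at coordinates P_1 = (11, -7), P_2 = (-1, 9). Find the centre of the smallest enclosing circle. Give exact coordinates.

The smallest circle enclosing two points has them as diameter endpoints.
Centre = midpoint = (5, 1); r² = |P_1P_2|²/4 = 400/4 = 100.
Centre = (5, 1).

(5, 1)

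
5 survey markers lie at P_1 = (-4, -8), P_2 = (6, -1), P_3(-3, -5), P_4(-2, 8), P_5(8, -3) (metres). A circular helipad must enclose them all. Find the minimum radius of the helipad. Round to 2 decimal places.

8.56

The minimum enclosing circle of a finite set is fixed by two of the points (as a diameter) or three (as a circumcircle).
The minimum enclosing circle is determined by three boundary points: P_1, P_4, P_5.
Their circumcentre is (-1/7, -5/14) with r² = 14365/196.
The farthest remaining point P_2 is at distance² 7477/196 ≤ 14365/196.
r = √(14365/196) ≈ 8.56.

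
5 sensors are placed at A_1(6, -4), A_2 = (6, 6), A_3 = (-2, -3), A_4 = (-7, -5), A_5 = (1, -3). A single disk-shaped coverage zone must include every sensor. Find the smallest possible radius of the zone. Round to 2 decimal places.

8.51

A smallest enclosing disk is always determined by at most three of the input points on its boundary.
The farthest pair is A_2–A_4 with squared distance 290. The circle on this segment as diameter has centre (-0.5, 0.5) and r² = 290/4 = 72.5.
Check A_1: distance² to centre = 62.5 ≤ 72.5, so it lies inside.
All remaining points lie in this disk, and no smaller disk contains both endpoints, so this is the minimum enclosing circle.
r = √(72.5) ≈ 8.51.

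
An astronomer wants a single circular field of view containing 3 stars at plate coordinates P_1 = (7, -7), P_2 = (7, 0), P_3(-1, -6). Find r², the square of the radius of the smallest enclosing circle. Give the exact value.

25.390625

Side lengths²: P_1P_2² = 49, P_1P_3² = 65, P_2P_3² = 100.
Since P_2P_3² = 100 < 65 + 49 = 114, the triangle is acute, so the smallest enclosing circle is the circumcircle.
Circumcentre = (3.375, -3.5), r² = 25.390625.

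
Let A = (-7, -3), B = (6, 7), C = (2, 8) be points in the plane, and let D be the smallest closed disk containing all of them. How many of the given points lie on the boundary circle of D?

Side lengths²: AB² = 269, AC² = 202, BC² = 17.
Since AB² = 269 ≥ 202 + 17 = 219, the angle opposite AB is not acute, so the smallest enclosing circle has AB as diameter.
Centre = midpoint of AB = (-0.5, 2), r² = 269/4 = 67.25.
The points at distance exactly r from the centre are A, B — 2 points.

2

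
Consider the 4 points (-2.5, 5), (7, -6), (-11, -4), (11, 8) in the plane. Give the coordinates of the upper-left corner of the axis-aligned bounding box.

x-range [-11, 11], y-range [-6, 8].
The upper-left corner is (-11, 8).

(-11, 8)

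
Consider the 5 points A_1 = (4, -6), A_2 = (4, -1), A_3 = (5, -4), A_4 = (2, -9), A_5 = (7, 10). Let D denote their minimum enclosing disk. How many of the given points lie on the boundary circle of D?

By Welzl's lemma the MEC is supported by two points (diametrically opposite) or three points (on a circumcircle).
The farthest pair is A_4–A_5 with squared distance 386. The circle on this segment as diameter has centre (4.5, 0.5) and r² = 386/4 = 96.5.
Check A_1: distance² to centre = 42.5 ≤ 96.5, so it lies inside.
All remaining points lie in this disk, and no smaller disk contains both endpoints, so this is the minimum enclosing circle.
The points at distance exactly r from the centre are A_4, A_5 — 2 points.

2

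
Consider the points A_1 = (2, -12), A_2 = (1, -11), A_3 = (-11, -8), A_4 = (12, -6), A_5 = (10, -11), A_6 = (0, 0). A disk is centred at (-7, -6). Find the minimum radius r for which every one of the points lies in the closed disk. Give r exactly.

19

The required radius is the distance from (-7, -6) to the farthest point.
Squared distances: 117, 89, 20, 361, 314, 85.
Maximum is 361, attained at A_4.
r = √361 = 19.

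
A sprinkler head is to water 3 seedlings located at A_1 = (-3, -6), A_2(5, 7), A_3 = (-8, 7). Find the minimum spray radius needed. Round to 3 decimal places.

Side lengths²: A_1A_2² = 233, A_1A_3² = 194, A_2A_3² = 169.
Since A_1A_2² = 233 < 194 + 169 = 363, the triangle is acute, so the smallest enclosing circle is the circumcircle.
Circumcentre = (-1.5, 53/26), r² = 22601/338.
r = √(22601/338) ≈ 8.177.

8.177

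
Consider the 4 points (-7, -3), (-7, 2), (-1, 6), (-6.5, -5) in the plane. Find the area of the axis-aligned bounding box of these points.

66

x ranges over [-7, -1], width 6.
y ranges over [-5, 6], height 11.
Area = 6 × 11 = 66.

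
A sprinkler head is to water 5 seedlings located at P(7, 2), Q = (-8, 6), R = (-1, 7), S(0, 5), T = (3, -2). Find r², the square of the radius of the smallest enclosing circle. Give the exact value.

60.25

The farthest pair is P–Q with squared distance 241. The circle on this segment as diameter has centre (-0.5, 4) and r² = 241/4 = 60.25.
Check R: distance² to centre = 9.25 ≤ 60.25, so it lies inside.
All remaining points lie in this disk, and no smaller disk contains both endpoints, so this is the minimum enclosing circle.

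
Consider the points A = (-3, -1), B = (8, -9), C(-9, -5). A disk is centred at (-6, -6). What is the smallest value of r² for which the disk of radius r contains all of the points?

The required radius is the distance from (-6, -6) to the farthest point.
Squared distances: 34, 205, 10.
Maximum is 205, attained at B.

205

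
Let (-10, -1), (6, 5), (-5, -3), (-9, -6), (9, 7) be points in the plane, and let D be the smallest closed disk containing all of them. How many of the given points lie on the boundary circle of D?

2

The farthest pair is (-9, -6)–(9, 7) with squared distance 493. The circle on this segment as diameter has centre (0, 0.5) and r² = 493/4 = 123.25.
Check (-10, -1): distance² to centre = 102.25 ≤ 123.25, so it lies inside.
All remaining points lie in this disk, and no smaller disk contains both endpoints, so this is the minimum enclosing circle.
The points at distance exactly r from the centre are (-9, -6), (9, 7) — 2 points.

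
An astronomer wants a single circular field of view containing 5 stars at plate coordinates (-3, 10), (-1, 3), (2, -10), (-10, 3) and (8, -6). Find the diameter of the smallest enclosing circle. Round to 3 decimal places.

A smallest enclosing disk is always determined by at most three of the input points on its boundary.
The minimum enclosing circle is determined by three boundary points: (-3, 10), (2, -10), (8, -6).
Their circumcentre is (-5/14, 1/28) with r² = 83317/784.
The farthest remaining point (-10, 3) is at distance² 79789/784 ≤ 83317/784.
Diameter = 2r = 2√(83317/784) ≈ 20.618.

20.618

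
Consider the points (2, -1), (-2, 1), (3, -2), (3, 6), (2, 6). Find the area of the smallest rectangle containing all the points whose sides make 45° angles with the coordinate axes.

In coordinates u = x + y, v = x − y the rectangle is axis-aligned; the map (x,y)→(u,v) scales areas by 2.
u-values: 1, -1, 1, 9, 8; range = 9 − (-1) = 10.
v-values: 3, -3, 5, -3, -4; range = 5 − (-4) = 9.
Area = (10 × 9) / 2 = 45.

45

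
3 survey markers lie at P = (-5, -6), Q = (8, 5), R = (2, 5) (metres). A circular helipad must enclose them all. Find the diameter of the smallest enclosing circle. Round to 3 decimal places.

Side lengths²: PQ² = 290, PR² = 170, QR² = 36.
Since PQ² = 290 ≥ 170 + 36 = 206, the angle opposite PQ is not acute, so the smallest enclosing circle has PQ as diameter.
Centre = midpoint of PQ = (1.5, -0.5), r² = 290/4 = 72.5.
Diameter = 2r = 2√(72.5) ≈ 17.029.

17.029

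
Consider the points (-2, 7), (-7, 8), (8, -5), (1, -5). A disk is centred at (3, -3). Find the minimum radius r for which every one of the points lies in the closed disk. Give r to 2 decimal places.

The required radius is the distance from (3, -3) to the farthest point.
Squared distances: 125, 221, 29, 8.
Maximum is 221, attained at (-7, 8).
r = √221 ≈ 14.87.

14.87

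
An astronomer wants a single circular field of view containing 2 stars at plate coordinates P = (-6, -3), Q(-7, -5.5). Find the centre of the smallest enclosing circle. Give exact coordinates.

The smallest circle enclosing two points has them as diameter endpoints.
Centre = midpoint = (-6.5, -4.25); r² = |PQ|²/4 = 7.25/4 = 1.8125.
Centre = (-6.5, -4.25).

(-6.5, -4.25)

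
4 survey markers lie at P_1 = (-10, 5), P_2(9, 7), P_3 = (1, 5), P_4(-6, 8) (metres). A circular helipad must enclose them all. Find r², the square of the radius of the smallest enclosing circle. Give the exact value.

91.25

By Welzl's lemma the MEC is supported by two points (diametrically opposite) or three points (on a circumcircle).
The farthest pair is P_1–P_2 with squared distance 365. The circle on this segment as diameter has centre (-0.5, 6) and r² = 365/4 = 91.25.
Check P_3: distance² to centre = 3.25 ≤ 91.25, so it lies inside.
All remaining points lie in this disk, and no smaller disk contains both endpoints, so this is the minimum enclosing circle.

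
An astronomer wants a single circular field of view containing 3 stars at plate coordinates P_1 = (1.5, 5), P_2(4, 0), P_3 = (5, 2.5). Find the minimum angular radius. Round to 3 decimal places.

2.795

Side lengths²: P_1P_2² = 31.25, P_1P_3² = 18.5, P_2P_3² = 7.25.
Since P_1P_2² = 31.25 ≥ 18.5 + 7.25 = 25.75, the angle opposite P_1P_2 is not acute, so the smallest enclosing circle has P_1P_2 as diameter.
Centre = midpoint of P_1P_2 = (2.75, 2.5), r² = 31.25/4 = 7.8125.
r = √(7.8125) ≈ 2.795.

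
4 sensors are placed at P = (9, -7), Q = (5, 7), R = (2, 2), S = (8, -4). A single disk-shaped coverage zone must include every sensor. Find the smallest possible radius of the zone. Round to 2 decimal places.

7.28

The minimum enclosing circle of a finite set is fixed by two of the points (as a diameter) or three (as a circumcircle).
The farthest pair is P–Q with squared distance 212. The circle on this segment as diameter has centre (7, 0) and r² = 212/4 = 53.
Check R: distance² to centre = 29 ≤ 53, so it lies inside.
All remaining points lie in this disk, and no smaller disk contains both endpoints, so this is the minimum enclosing circle.
r = √53 ≈ 7.28.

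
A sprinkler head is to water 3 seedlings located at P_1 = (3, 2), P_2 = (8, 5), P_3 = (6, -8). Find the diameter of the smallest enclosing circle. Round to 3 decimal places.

Side lengths²: P_1P_2² = 34, P_1P_3² = 109, P_2P_3² = 173.
Since P_2P_3² = 173 ≥ 109 + 34 = 143, the angle opposite P_2P_3 is not acute, so the smallest enclosing circle has P_2P_3 as diameter.
Centre = midpoint of P_2P_3 = (7, -1.5), r² = 173/4 = 43.25.
Diameter = 2r = 2√(43.25) ≈ 13.153.

13.153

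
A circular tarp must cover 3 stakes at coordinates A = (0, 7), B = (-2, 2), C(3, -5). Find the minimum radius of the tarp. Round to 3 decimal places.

6.185

Side lengths²: AB² = 29, AC² = 153, BC² = 74.
Since AC² = 153 ≥ 74 + 29 = 103, the angle opposite AC is not acute, so the smallest enclosing circle has AC as diameter.
Centre = midpoint of AC = (1.5, 1), r² = 153/4 = 38.25.
r = √(38.25) ≈ 6.185.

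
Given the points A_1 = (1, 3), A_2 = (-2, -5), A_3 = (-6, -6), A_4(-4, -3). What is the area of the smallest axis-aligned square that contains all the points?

The bounding box has width 7 and height 9.
An axis-aligned square enclosing the set must have side ≥ max(width, height).
So the minimum side is max(7, 9) = 9.
Area = 9² = 81.

81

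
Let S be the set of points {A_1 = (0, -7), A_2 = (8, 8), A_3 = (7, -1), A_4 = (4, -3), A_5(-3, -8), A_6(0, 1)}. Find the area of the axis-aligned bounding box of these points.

x ranges over [-3, 8], width 11.
y ranges over [-8, 8], height 16.
Area = 11 × 16 = 176.

176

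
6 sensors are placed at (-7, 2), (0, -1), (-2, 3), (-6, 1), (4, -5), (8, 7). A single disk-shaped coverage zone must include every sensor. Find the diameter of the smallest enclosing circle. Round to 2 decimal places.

A smallest enclosing disk is always determined by at most three of the input points on its boundary.
The minimum enclosing circle is determined by three boundary points: (-7, 2), (4, -5), (8, 7).
Their circumcentre is (1.125, 2.625) with r² = 66.40625.
The farthest remaining point (-6, 1) is at distance² 53.40625 ≤ 66.40625.
Diameter = 2r = 2√(66.40625) ≈ 16.30.

16.30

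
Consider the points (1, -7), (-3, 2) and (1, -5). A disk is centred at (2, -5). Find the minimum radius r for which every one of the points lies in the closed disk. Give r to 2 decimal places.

8.60

The required radius is the distance from (2, -5) to the farthest point.
Squared distances: 5, 74, 1.
Maximum is 74, attained at (-3, 2).
r = √74 ≈ 8.60.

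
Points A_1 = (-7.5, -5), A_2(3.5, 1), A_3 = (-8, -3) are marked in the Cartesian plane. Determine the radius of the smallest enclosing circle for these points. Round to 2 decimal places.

6.26

Side lengths²: A_1A_2² = 157, A_1A_3² = 4.25, A_2A_3² = 148.25.
Since A_1A_2² = 157 ≥ 148.25 + 4.25 = 152.5, the angle opposite A_1A_2 is not acute, so the smallest enclosing circle has A_1A_2 as diameter.
Centre = midpoint of A_1A_2 = (-2, -2), r² = 157/4 = 39.25.
r = √(39.25) ≈ 6.26.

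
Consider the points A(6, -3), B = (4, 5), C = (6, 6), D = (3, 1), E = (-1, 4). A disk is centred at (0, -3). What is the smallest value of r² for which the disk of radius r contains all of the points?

The required radius is the distance from (0, -3) to the farthest point.
Squared distances: 36, 80, 117, 25, 50.
Maximum is 117, attained at C.

117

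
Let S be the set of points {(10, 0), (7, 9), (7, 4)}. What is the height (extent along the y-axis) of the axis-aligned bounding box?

max y = 9, min y = 0, so height = 9.

9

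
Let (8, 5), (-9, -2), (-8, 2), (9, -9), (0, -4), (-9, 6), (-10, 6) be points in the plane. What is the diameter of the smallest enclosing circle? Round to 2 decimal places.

By Welzl's lemma the MEC is supported by two points (diametrically opposite) or three points (on a circumcircle).
The farthest pair is (9, -9)–(-10, 6) with squared distance 586. The circle on this segment as diameter has centre (-0.5, -1.5) and r² = 586/4 = 146.5.
Check (8, 5): distance² to centre = 114.5 ≤ 146.5, so it lies inside.
All remaining points lie in this disk, and no smaller disk contains both endpoints, so this is the minimum enclosing circle.
Diameter = 2r = 2√(146.5) ≈ 24.21.

24.21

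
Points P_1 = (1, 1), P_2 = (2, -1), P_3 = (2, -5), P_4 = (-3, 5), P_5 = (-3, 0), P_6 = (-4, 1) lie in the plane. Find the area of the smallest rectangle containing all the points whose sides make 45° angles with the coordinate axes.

In coordinates u = x + y, v = x − y the rectangle is axis-aligned; the map (x,y)→(u,v) scales areas by 2.
u-values: 2, 1, -3, 2, -3, -3; range = 2 − (-3) = 5.
v-values: 0, 3, 7, -8, -3, -5; range = 7 − (-8) = 15.
Area = (5 × 15) / 2 = 37.5.

37.5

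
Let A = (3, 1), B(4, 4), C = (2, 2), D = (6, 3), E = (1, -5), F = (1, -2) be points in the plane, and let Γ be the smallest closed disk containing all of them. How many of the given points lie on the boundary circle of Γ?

By Welzl's lemma the MEC is supported by two points (diametrically opposite) or three points (on a circumcircle).
The minimum enclosing circle is determined by three boundary points: B, D, E.
Their circumcentre is (41/14, -9/14) with r² = 2225/98.
The farthest remaining point C is at distance² 769/98 ≤ 2225/98.
The points at distance exactly r from the centre are B, D, E — 3 points.

3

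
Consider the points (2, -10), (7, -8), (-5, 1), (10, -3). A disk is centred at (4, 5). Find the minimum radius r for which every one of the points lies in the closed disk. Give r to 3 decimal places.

The required radius is the distance from (4, 5) to the farthest point.
Squared distances: 229, 178, 97, 100.
Maximum is 229, attained at (2, -10).
r = √229 ≈ 15.133.

15.133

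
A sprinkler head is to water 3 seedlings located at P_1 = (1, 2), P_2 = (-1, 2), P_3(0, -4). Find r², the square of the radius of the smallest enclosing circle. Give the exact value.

Side lengths²: P_1P_2² = 4, P_1P_3² = 37, P_2P_3² = 37.
Since P_2P_3² = 37 < 37 + 4 = 41, the triangle is acute, so the smallest enclosing circle is the circumcircle.
Circumcentre = (0, -11/12), r² = 1369/144.

1369/144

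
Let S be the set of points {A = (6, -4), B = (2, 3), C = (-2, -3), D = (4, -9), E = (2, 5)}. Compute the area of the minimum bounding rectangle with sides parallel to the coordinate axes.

112

x ranges over [-2, 6], width 8.
y ranges over [-9, 5], height 14.
Area = 8 × 14 = 112.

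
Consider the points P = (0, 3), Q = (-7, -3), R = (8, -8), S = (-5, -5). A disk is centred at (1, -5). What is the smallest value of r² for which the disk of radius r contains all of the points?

The required radius is the distance from (1, -5) to the farthest point.
Squared distances: 65, 68, 58, 36.
Maximum is 68, attained at Q.

68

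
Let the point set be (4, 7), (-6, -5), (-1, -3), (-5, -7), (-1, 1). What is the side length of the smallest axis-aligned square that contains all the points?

The bounding box has width 10 and height 14.
An axis-aligned square enclosing the set must have side ≥ max(width, height).
So the minimum side is max(10, 14) = 14.

14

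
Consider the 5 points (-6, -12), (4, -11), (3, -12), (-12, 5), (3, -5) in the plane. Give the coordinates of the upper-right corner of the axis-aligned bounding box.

(4, 5)

x-range [-12, 4], y-range [-12, 5].
The upper-right corner is (4, 5).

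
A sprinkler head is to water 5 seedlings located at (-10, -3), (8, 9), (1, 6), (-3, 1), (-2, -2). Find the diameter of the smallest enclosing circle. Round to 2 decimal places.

The minimum enclosing circle of a finite set is fixed by two of the points (as a diameter) or three (as a circumcircle).
The farthest pair is (-10, -3)–(8, 9) with squared distance 468. The circle on this segment as diameter has centre (-1, 3) and r² = 468/4 = 117.
Check (1, 6): distance² to centre = 13 ≤ 117, so it lies inside.
All remaining points lie in this disk, and no smaller disk contains both endpoints, so this is the minimum enclosing circle.
Diameter = 2r = 2√117 ≈ 21.63.

21.63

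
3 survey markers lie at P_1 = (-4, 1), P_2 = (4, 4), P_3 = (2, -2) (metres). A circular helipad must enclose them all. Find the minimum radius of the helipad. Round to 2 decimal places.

Side lengths²: P_1P_2² = 73, P_1P_3² = 45, P_2P_3² = 40.
Since P_1P_2² = 73 < 45 + 40 = 85, the triangle is acute, so the smallest enclosing circle is the circumcircle.
Circumcentre = (3/14, 27/14), r² = 1825/98.
r = √(1825/98) ≈ 4.32.

4.32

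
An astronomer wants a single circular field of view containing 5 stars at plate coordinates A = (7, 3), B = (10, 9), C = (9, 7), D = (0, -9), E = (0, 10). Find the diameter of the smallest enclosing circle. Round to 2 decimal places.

By Welzl's lemma the MEC is supported by two points (diametrically opposite) or three points (on a circumcircle).
The minimum enclosing circle is determined by three boundary points: B, D, E.
Their circumcentre is (4.1, 0.5) with r² = 107.06.
The farthest remaining point C is at distance² 66.26 ≤ 107.06.
Diameter = 2r = 2√(107.06) ≈ 20.69.

20.69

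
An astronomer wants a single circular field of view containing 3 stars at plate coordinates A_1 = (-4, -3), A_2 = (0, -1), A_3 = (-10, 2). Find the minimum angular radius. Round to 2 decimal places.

Side lengths²: A_1A_2² = 20, A_1A_3² = 61, A_2A_3² = 109.
Since A_2A_3² = 109 ≥ 61 + 20 = 81, the angle opposite A_2A_3 is not acute, so the smallest enclosing circle has A_2A_3 as diameter.
Centre = midpoint of A_2A_3 = (-5, 0.5), r² = 109/4 = 27.25.
r = √(27.25) ≈ 5.22.

5.22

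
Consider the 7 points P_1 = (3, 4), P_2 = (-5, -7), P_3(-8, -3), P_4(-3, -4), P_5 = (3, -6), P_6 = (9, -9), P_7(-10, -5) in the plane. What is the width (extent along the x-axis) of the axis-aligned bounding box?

max x = 9, min x = -10, so width = 19.

19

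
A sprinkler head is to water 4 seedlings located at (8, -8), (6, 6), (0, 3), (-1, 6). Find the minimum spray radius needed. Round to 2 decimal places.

8.32

By Welzl's lemma the MEC is supported by two points (diametrically opposite) or three points (on a circumcircle).
The farthest pair is (8, -8)–(-1, 6) with squared distance 277. The circle on this segment as diameter has centre (3.5, -1) and r² = 277/4 = 69.25.
Check (6, 6): distance² to centre = 55.25 ≤ 69.25, so it lies inside.
All remaining points lie in this disk, and no smaller disk contains both endpoints, so this is the minimum enclosing circle.
r = √(69.25) ≈ 8.32.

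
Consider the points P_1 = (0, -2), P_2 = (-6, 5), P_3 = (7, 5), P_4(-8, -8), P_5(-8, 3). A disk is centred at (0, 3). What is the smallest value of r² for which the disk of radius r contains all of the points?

185

The required radius is the distance from (0, 3) to the farthest point.
Squared distances: 25, 40, 53, 185, 64.
Maximum is 185, attained at P_4.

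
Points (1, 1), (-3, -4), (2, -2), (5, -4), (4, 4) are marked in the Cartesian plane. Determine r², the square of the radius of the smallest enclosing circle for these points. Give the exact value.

By Welzl's lemma the MEC is supported by two points (diametrically opposite) or three points (on a circumcircle).
The minimum enclosing circle is determined by three boundary points: (-3, -4), (5, -4), (4, 4).
Their circumcentre is (1, -0.4375) with r² = 28.69140625.
The farthest remaining point (2, -2) is at distance² 3.44140625 ≤ 28.69140625.

28.69140625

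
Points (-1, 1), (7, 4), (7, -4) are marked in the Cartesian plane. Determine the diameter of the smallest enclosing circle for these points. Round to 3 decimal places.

Call the three points A, B, C in the order given.
Side lengths²: AB² = 73, AC² = 89, BC² = 64.
Since AC² = 89 < 73 + 64 = 137, the triangle is acute, so the smallest enclosing circle is the circumcircle.
Circumcentre = (3.9375, 0), r² = 25.37890625.
Diameter = 2r = 2√(25.37890625) ≈ 10.075.

10.075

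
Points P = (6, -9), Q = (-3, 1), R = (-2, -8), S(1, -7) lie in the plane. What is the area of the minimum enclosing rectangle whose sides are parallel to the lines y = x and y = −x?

76

In coordinates u = x + y, v = x − y the rectangle is axis-aligned; the map (x,y)→(u,v) scales areas by 2.
u-values: -3, -2, -10, -6; range = -2 − (-10) = 8.
v-values: 15, -4, 6, 8; range = 15 − (-4) = 19.
Area = (8 × 19) / 2 = 76.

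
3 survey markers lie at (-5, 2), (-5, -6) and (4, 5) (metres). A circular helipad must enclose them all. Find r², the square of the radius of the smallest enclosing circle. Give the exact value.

Call the three points A, B, C in the order given.
Side lengths²: AB² = 64, AC² = 90, BC² = 202.
Since BC² = 202 ≥ 90 + 64 = 154, the angle opposite BC is not acute, so the smallest enclosing circle has BC as diameter.
Centre = midpoint of BC = (-0.5, -0.5), r² = 202/4 = 50.5.

50.5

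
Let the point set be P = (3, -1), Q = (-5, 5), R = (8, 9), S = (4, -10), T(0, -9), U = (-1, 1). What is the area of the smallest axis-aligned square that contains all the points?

361

The bounding box has width 13 and height 19.
An axis-aligned square enclosing the set must have side ≥ max(width, height).
So the minimum side is max(13, 19) = 19.
Area = 19² = 361.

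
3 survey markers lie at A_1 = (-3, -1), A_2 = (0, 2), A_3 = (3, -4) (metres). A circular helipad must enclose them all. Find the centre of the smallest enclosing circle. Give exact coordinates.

(0.5, -1.5)

Side lengths²: A_1A_2² = 18, A_1A_3² = 45, A_2A_3² = 45.
Since A_2A_3² = 45 < 45 + 18 = 63, the triangle is acute, so the smallest enclosing circle is the circumcircle.
Circumcentre = (0.5, -1.5), r² = 12.5.
Centre = (0.5, -1.5).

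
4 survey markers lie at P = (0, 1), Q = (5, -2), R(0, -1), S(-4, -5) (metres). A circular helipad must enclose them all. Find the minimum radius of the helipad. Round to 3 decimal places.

The minimum enclosing circle of a finite set is fixed by two of the points (as a diameter) or three (as a circumcircle).
The farthest pair is Q–S with squared distance 90. The circle on this segment as diameter has centre (0.5, -3.5) and r² = 90/4 = 22.5.
Check P: distance² to centre = 20.5 ≤ 22.5, so it lies inside.
All remaining points lie in this disk, and no smaller disk contains both endpoints, so this is the minimum enclosing circle.
r = √(22.5) ≈ 4.743.

4.743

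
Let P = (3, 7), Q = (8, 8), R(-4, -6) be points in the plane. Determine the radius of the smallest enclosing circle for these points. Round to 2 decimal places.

9.22

Side lengths²: PQ² = 26, PR² = 218, QR² = 340.
Since QR² = 340 ≥ 218 + 26 = 244, the angle opposite QR is not acute, so the smallest enclosing circle has QR as diameter.
Centre = midpoint of QR = (2, 1), r² = 340/4 = 85.
r = √85 ≈ 9.22.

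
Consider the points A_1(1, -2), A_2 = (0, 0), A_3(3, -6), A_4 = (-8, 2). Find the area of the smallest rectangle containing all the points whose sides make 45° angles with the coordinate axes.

In coordinates u = x + y, v = x − y the rectangle is axis-aligned; the map (x,y)→(u,v) scales areas by 2.
u-values: -1, 0, -3, -6; range = 0 − (-6) = 6.
v-values: 3, 0, 9, -10; range = 9 − (-10) = 19.
Area = (6 × 19) / 2 = 57.

57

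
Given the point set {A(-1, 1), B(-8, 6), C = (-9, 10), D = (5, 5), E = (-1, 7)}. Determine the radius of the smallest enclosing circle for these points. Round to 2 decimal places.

The farthest pair is C–D with squared distance 221. The circle on this segment as diameter has centre (-2, 7.5) and r² = 221/4 = 55.25.
Check A: distance² to centre = 43.25 ≤ 55.25, so it lies inside.
All remaining points lie in this disk, and no smaller disk contains both endpoints, so this is the minimum enclosing circle.
r = √(55.25) ≈ 7.43.

7.43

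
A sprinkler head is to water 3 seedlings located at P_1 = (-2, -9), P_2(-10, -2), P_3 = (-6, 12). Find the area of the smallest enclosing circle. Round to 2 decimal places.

358.93

Side lengths²: P_1P_2² = 113, P_1P_3² = 457, P_2P_3² = 212.
Since P_1P_3² = 457 ≥ 212 + 113 = 325, the angle opposite P_1P_3 is not acute, so the smallest enclosing circle has P_1P_3 as diameter.
Centre = midpoint of P_1P_3 = (-4, 1.5), r² = 457/4 = 114.25.
Area = π·r² = π·114.25 ≈ 358.93.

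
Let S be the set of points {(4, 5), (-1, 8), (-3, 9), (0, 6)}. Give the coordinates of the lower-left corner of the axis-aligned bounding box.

x-range [-3, 4], y-range [5, 9].
The lower-left corner is (-3, 5).

(-3, 5)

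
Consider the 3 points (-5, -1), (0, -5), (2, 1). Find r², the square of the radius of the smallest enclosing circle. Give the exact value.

10865/722

Call the three points A, B, C in the order given.
Side lengths²: AB² = 41, AC² = 53, BC² = 40.
Since AC² = 53 < 41 + 40 = 81, the triangle is acute, so the smallest enclosing circle is the circumcircle.
Circumcentre = (-43/38, -49/38), r² = 10865/722.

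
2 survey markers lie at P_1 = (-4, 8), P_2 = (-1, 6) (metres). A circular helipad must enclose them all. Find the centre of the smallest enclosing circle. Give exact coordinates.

(-2.5, 7)

The smallest circle enclosing two points has them as diameter endpoints.
Centre = midpoint = (-2.5, 7); r² = |P_1P_2|²/4 = 13/4 = 3.25.
Centre = (-2.5, 7).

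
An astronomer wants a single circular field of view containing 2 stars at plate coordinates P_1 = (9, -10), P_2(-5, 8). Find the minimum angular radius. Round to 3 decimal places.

11.402

The smallest circle enclosing two points has them as diameter endpoints.
Centre = midpoint = (2, -1); r² = |P_1P_2|²/4 = 520/4 = 130.
r = √130 ≈ 11.402.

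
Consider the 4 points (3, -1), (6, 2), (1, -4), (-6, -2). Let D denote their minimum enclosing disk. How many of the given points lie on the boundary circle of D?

The minimum enclosing circle of a finite set is fixed by two of the points (as a diameter) or three (as a circumcircle).
The farthest pair is (6, 2)–(-6, -2) with squared distance 160. The circle on this segment as diameter has centre (0, 0) and r² = 160/4 = 40.
Check (3, -1): distance² to centre = 10 ≤ 40, so it lies inside.
All remaining points lie in this disk, and no smaller disk contains both endpoints, so this is the minimum enclosing circle.
The points at distance exactly r from the centre are (6, 2), (-6, -2) — 2 points.

2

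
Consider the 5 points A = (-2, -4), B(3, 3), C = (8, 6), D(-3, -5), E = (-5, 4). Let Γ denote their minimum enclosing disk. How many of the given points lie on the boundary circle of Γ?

3

The minimum enclosing circle of a finite set is fixed by two of the points (as a diameter) or three (as a circumcircle).
The minimum enclosing circle is determined by three boundary points: C, D, E.
Their circumcentre is (47/22, 19/22) with r² = 14705/242.
The farthest remaining point A is at distance² 9865/242 ≤ 14705/242.
The points at distance exactly r from the centre are C, D, E — 3 points.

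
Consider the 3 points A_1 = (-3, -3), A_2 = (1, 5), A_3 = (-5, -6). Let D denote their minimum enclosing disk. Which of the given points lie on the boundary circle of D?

A_2, A_3

Side lengths²: A_1A_2² = 80, A_1A_3² = 13, A_2A_3² = 157.
Since A_2A_3² = 157 ≥ 80 + 13 = 93, the angle opposite A_2A_3 is not acute, so the smallest enclosing circle has A_2A_3 as diameter.
Centre = midpoint of A_2A_3 = (-2, -0.5), r² = 157/4 = 39.25.
The points at distance exactly r from the centre are A_2, A_3 — 2 points.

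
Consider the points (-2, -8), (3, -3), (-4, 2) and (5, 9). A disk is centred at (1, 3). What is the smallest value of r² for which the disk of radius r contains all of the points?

130

The required radius is the distance from (1, 3) to the farthest point.
Squared distances: 130, 40, 26, 52.
Maximum is 130, attained at (-2, -8).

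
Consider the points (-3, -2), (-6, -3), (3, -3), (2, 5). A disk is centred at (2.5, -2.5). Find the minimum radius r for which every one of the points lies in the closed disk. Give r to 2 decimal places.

The required radius is the distance from (2.5, -2.5) to the farthest point.
Squared distances: 30.5, 72.5, 0.5, 56.5.
Maximum is 72.5, attained at (-6, -3).
r = √(72.5) ≈ 8.51.

8.51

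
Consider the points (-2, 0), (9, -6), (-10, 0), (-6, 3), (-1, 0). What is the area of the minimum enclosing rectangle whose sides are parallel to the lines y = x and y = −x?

162.5

In coordinates u = x + y, v = x − y the rectangle is axis-aligned; the map (x,y)→(u,v) scales areas by 2.
u-values: -2, 3, -10, -3, -1; range = 3 − (-10) = 13.
v-values: -2, 15, -10, -9, -1; range = 15 − (-10) = 25.
Area = (13 × 25) / 2 = 162.5.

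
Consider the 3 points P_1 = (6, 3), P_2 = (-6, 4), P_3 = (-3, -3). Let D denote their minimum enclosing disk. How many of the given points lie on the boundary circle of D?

Side lengths²: P_1P_2² = 145, P_1P_3² = 117, P_2P_3² = 58.
Since P_1P_2² = 145 < 117 + 58 = 175, the triangle is acute, so the smallest enclosing circle is the circumcircle.
Circumcentre = (-5/54, 43/18), r² = 54665/1458.
The points at distance exactly r from the centre are P_1, P_2, P_3 — 3 points.

3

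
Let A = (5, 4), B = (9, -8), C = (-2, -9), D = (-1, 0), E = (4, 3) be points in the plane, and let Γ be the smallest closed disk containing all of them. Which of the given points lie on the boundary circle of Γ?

The minimum enclosing circle of a finite set is fixed by two of the points (as a diameter) or three (as a circumcircle).
The minimum enclosing circle is determined by three boundary points: A, B, C.
Their circumcentre is (103/34, -113/34) with r² = 33245/578.
The farthest remaining point E is at distance² 23657/578 ≤ 33245/578.
The points at distance exactly r from the centre are A, B, C — 3 points.

A, B, C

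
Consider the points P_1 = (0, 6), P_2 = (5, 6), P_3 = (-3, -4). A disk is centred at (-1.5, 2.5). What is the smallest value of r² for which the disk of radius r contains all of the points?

54.5

The required radius is the distance from (-1.5, 2.5) to the farthest point.
Squared distances: 14.5, 54.5, 44.5.
Maximum is 54.5, attained at P_2.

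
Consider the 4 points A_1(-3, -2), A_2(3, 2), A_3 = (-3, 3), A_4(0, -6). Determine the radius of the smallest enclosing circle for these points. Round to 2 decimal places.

4.83

The minimum enclosing circle of a finite set is fixed by two of the points (as a diameter) or three (as a circumcircle).
The minimum enclosing circle is determined by three boundary points: A_2, A_3, A_4.
Their circumcentre is (-21/34, -41/34) with r² = 13505/578.
The farthest remaining point A_1 is at distance² 3645/578 ≤ 13505/578.
r = √(13505/578) ≈ 4.83.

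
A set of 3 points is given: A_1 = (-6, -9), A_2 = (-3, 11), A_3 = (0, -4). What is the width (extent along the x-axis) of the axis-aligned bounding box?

6

max x = 0, min x = -6, so width = 6.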